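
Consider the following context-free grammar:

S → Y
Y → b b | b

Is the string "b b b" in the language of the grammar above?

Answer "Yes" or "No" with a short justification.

No - no valid derivation exists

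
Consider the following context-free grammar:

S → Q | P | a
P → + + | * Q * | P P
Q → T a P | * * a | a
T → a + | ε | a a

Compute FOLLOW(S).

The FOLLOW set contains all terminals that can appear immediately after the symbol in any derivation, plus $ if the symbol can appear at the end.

We compute FOLLOW(S) using the standard algorithm.
FOLLOW(S) starts with {$}.
FIRST(P) = {*, +}
FIRST(Q) = {*, a}
FIRST(S) = {*, +, a}
FIRST(T) = {a, ε}
FOLLOW(P) = {$, *, +}
FOLLOW(Q) = {$, *}
FOLLOW(S) = {$}
FOLLOW(T) = {a}
Therefore, FOLLOW(S) = {$}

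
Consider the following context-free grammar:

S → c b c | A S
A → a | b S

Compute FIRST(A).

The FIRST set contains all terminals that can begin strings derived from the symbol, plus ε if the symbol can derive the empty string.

We compute FIRST(A) using the standard algorithm.
FIRST(A) = {a, b}
FIRST(S) = {a, b, c}
Therefore, FIRST(A) = {a, b}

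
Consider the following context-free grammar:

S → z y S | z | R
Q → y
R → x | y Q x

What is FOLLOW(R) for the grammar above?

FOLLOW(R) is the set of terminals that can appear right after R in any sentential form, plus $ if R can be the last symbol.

We compute FOLLOW(R) using the standard algorithm.
FOLLOW(S) starts with {$}.
FIRST(Q) = {y}
FIRST(R) = {x, y}
FIRST(S) = {x, y, z}
FOLLOW(Q) = {x}
FOLLOW(R) = {$}
FOLLOW(S) = {$}
Therefore, FOLLOW(R) = {$}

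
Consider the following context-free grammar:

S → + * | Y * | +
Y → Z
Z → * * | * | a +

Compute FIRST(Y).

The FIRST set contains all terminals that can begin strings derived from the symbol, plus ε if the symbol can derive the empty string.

We compute FIRST(Y) using the standard algorithm.
FIRST(S) = {*, +, a}
FIRST(Y) = {*, a}
FIRST(Z) = {*, a}
Therefore, FIRST(Y) = {*, a}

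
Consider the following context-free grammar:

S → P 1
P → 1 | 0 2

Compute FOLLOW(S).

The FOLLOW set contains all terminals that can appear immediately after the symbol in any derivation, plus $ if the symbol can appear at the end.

We compute FOLLOW(S) using the standard algorithm.
FOLLOW(S) starts with {$}.
FIRST(P) = {0, 1}
FIRST(S) = {0, 1}
FOLLOW(P) = {1}
FOLLOW(S) = {$}
Therefore, FOLLOW(S) = {$}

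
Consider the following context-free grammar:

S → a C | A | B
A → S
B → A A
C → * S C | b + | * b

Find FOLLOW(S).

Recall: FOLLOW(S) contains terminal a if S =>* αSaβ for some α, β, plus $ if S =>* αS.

We compute FOLLOW(S) using the standard algorithm.
FOLLOW(S) starts with {$}.
FIRST(A) = {a}
FIRST(B) = {a}
FIRST(C) = {*, b}
FIRST(S) = {a}
FOLLOW(A) = {$, *, a, b}
FOLLOW(B) = {$, *, a, b}
FOLLOW(C) = {$, *, a, b}
FOLLOW(S) = {$, *, a, b}
Therefore, FOLLOW(S) = {$, *, a, b}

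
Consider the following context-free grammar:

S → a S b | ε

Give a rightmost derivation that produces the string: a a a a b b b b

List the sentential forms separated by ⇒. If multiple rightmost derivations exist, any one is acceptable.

S ⇒ a S b ⇒ a a S b b ⇒ a a a S b b b ⇒ a a a a S b b b b ⇒ a a a a b b b b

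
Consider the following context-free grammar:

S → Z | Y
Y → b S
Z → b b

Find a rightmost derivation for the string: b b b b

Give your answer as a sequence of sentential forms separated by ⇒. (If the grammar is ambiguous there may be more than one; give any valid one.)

S ⇒ Y ⇒ b S ⇒ b Y ⇒ b b S ⇒ b b Z ⇒ b b b b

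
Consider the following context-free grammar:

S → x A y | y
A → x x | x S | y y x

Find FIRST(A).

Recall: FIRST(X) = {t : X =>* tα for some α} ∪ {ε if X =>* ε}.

We compute FIRST(A) using the standard algorithm.
FIRST(A) = {x, y}
FIRST(S) = {x, y}
Therefore, FIRST(A) = {x, y}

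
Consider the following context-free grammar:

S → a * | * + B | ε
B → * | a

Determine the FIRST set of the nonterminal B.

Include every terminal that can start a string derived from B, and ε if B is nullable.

We compute FIRST(B) using the standard algorithm.
FIRST(B) = {*, a}
FIRST(S) = {*, a, ε}
Therefore, FIRST(B) = {*, a}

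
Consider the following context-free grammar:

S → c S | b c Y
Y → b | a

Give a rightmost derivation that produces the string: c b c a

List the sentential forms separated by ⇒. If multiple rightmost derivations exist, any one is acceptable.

S ⇒ c S ⇒ c b c Y ⇒ c b c a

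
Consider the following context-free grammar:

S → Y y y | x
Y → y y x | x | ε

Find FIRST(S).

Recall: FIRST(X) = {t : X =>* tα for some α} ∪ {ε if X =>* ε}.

We compute FIRST(S) using the standard algorithm.
FIRST(S) = {x, y}
FIRST(Y) = {x, y, ε}
Therefore, FIRST(S) = {x, y}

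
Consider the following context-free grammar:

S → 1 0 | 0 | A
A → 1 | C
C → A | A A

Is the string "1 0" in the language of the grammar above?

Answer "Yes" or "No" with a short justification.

Yes - a valid derivation exists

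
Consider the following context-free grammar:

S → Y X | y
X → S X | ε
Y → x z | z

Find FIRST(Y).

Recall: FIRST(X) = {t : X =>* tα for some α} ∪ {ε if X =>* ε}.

We compute FIRST(Y) using the standard algorithm.
FIRST(S) = {x, y, z}
FIRST(X) = {x, y, z, ε}
FIRST(Y) = {x, z}
Therefore, FIRST(Y) = {x, z}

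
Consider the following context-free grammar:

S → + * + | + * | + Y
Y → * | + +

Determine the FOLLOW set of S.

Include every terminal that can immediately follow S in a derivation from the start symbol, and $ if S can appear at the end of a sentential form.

We compute FOLLOW(S) using the standard algorithm.
FOLLOW(S) starts with {$}.
FIRST(S) = {+}
FIRST(Y) = {*, +}
FOLLOW(S) = {$}
FOLLOW(Y) = {$}
Therefore, FOLLOW(S) = {$}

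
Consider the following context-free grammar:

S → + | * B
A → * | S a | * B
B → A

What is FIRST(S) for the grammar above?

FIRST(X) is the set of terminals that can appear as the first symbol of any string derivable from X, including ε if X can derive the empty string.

We compute FIRST(S) using the standard algorithm.
FIRST(A) = {*, +}
FIRST(B) = {*, +}
FIRST(S) = {*, +}
Therefore, FIRST(S) = {*, +}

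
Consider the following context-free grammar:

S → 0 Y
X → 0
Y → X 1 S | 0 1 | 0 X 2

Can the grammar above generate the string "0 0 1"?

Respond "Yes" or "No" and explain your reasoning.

Yes - a valid derivation exists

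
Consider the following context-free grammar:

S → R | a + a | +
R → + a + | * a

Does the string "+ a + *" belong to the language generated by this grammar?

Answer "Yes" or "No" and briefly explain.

No - no valid derivation exists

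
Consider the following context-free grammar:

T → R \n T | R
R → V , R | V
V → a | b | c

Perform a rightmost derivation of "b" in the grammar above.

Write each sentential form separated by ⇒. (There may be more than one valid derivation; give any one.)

T ⇒ R ⇒ V ⇒ b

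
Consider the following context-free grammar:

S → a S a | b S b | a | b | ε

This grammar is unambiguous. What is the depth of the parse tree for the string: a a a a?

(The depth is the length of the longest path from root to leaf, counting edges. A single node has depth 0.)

3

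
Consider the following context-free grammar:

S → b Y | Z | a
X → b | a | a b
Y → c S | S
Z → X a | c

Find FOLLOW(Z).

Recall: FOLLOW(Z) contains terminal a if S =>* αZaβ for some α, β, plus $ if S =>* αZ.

We compute FOLLOW(Z) using the standard algorithm.
FOLLOW(S) starts with {$}.
FIRST(S) = {a, b, c}
FIRST(X) = {a, b}
FIRST(Y) = {a, b, c}
FIRST(Z) = {a, b, c}
FOLLOW(S) = {$}
FOLLOW(X) = {a}
FOLLOW(Y) = {$}
FOLLOW(Z) = {$}
Therefore, FOLLOW(Z) = {$}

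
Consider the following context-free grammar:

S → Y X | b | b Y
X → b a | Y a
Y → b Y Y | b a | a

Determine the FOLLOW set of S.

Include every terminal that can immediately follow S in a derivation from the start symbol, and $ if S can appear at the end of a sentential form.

We compute FOLLOW(S) using the standard algorithm.
FOLLOW(S) starts with {$}.
FIRST(S) = {a, b}
FIRST(X) = {a, b}
FIRST(Y) = {a, b}
FOLLOW(S) = {$}
FOLLOW(X) = {$}
FOLLOW(Y) = {$, a, b}
Therefore, FOLLOW(S) = {$}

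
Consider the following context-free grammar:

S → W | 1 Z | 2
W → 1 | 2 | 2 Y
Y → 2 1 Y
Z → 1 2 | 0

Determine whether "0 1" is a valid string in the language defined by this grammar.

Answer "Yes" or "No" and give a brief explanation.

No - no valid derivation exists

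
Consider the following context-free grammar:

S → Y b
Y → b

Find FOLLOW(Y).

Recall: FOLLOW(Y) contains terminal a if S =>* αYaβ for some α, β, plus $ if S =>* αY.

We compute FOLLOW(Y) using the standard algorithm.
FOLLOW(S) starts with {$}.
FIRST(S) = {b}
FIRST(Y) = {b}
FOLLOW(S) = {$}
FOLLOW(Y) = {b}
Therefore, FOLLOW(Y) = {b}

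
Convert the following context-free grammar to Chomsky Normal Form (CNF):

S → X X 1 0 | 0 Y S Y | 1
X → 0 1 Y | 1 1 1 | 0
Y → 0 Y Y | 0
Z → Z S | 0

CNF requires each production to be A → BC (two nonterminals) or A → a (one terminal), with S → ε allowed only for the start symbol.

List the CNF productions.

T1 → 1; T0 → 0; S → 1; X → 0; Y → 0; Z → 0; S → X X0; X0 → X X1; X1 → T1 T0; S → T0 X2; X2 → Y X3; X3 → S Y; X → T0 X4; X4 → T1 Y; X → T1 X5; X5 → T1 T1; Y → T0 X6; X6 → Y Y; Z → Z S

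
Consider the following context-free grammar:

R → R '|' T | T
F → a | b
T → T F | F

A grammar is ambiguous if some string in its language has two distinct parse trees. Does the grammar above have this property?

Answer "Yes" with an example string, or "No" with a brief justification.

No - the grammar is unambiguous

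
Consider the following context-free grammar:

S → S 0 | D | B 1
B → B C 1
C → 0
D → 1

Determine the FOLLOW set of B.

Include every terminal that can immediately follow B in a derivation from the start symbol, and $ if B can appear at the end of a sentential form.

We compute FOLLOW(B) using the standard algorithm.
FOLLOW(S) starts with {$}.
FIRST(B) = {}
FIRST(C) = {0}
FIRST(D) = {1}
FIRST(S) = {1}
FOLLOW(B) = {0, 1}
FOLLOW(C) = {1}
FOLLOW(D) = {$, 0}
FOLLOW(S) = {$, 0}
Therefore, FOLLOW(B) = {0, 1}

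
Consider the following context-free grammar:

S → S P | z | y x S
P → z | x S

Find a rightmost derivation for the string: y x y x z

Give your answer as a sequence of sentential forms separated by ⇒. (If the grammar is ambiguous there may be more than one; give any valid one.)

S ⇒ y x S ⇒ y x y x S ⇒ y x y x z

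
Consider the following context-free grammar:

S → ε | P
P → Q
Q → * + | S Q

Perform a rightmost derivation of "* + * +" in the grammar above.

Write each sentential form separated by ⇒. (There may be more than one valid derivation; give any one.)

S ⇒ P ⇒ Q ⇒ S Q ⇒ S * + ⇒ P * + ⇒ Q * + ⇒ * + * +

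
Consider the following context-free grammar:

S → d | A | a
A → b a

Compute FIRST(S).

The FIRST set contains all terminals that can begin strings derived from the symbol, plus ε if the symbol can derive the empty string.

We compute FIRST(S) using the standard algorithm.
FIRST(A) = {b}
FIRST(S) = {a, b, d}
Therefore, FIRST(S) = {a, b, d}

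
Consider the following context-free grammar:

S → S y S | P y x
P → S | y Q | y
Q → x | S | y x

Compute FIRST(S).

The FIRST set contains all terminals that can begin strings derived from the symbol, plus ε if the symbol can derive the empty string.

We compute FIRST(S) using the standard algorithm.
FIRST(P) = {y}
FIRST(Q) = {x, y}
FIRST(S) = {y}
Therefore, FIRST(S) = {y}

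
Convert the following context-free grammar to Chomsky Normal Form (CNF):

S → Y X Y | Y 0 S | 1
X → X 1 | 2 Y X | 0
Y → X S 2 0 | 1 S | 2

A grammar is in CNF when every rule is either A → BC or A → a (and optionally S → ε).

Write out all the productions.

T0 → 0; S → 1; T1 → 1; T2 → 2; X → 0; Y → 2; S → Y X0; X0 → X Y; S → Y X1; X1 → T0 S; X → X T1; X → T2 X2; X2 → Y X; Y → X X3; X3 → S X4; X4 → T2 T0; Y → T1 S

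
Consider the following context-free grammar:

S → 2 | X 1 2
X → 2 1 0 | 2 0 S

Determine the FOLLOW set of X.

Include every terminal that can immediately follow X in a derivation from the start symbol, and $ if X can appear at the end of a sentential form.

We compute FOLLOW(X) using the standard algorithm.
FOLLOW(S) starts with {$}.
FIRST(S) = {2}
FIRST(X) = {2}
FOLLOW(S) = {$, 1}
FOLLOW(X) = {1}
Therefore, FOLLOW(X) = {1}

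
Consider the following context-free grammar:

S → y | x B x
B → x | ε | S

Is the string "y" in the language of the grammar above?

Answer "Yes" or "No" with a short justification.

Yes - a valid derivation exists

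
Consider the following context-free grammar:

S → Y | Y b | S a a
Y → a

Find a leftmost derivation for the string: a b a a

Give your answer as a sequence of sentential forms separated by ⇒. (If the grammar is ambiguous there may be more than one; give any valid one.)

S ⇒ S a a ⇒ Y b a a ⇒ a b a a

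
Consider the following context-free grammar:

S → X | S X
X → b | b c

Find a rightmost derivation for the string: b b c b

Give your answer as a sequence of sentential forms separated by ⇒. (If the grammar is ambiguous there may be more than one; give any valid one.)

S ⇒ S X ⇒ S b ⇒ S X b ⇒ S b c b ⇒ X b c b ⇒ b b c b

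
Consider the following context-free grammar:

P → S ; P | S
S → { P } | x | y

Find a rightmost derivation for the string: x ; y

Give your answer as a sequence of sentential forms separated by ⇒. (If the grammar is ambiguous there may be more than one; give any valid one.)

P ⇒ S ; P ⇒ S ; S ⇒ S ; y ⇒ x ; y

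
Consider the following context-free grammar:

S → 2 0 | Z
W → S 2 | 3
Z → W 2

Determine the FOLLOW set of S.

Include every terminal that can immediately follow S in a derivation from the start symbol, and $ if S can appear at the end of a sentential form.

We compute FOLLOW(S) using the standard algorithm.
FOLLOW(S) starts with {$}.
FIRST(S) = {2, 3}
FIRST(W) = {2, 3}
FIRST(Z) = {2, 3}
FOLLOW(S) = {$, 2}
FOLLOW(W) = {2}
FOLLOW(Z) = {$, 2}
Therefore, FOLLOW(S) = {$, 2}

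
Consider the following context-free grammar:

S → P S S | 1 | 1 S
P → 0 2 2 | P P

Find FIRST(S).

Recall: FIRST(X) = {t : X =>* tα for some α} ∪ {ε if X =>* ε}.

We compute FIRST(S) using the standard algorithm.
FIRST(P) = {0}
FIRST(S) = {0, 1}
Therefore, FIRST(S) = {0, 1}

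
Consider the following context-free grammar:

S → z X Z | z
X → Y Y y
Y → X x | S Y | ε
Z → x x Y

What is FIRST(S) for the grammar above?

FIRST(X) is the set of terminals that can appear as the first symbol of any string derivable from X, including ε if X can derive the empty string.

We compute FIRST(S) using the standard algorithm.
FIRST(S) = {z}
FIRST(X) = {y, z}
FIRST(Y) = {y, z, ε}
FIRST(Z) = {x}
Therefore, FIRST(S) = {z}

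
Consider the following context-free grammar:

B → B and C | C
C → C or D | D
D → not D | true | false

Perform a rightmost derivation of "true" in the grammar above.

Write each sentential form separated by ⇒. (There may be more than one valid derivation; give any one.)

B ⇒ C ⇒ D ⇒ true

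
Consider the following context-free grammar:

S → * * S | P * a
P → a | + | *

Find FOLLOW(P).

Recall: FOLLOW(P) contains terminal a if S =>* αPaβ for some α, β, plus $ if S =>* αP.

We compute FOLLOW(P) using the standard algorithm.
FOLLOW(S) starts with {$}.
FIRST(P) = {*, +, a}
FIRST(S) = {*, +, a}
FOLLOW(P) = {*}
FOLLOW(S) = {$}
Therefore, FOLLOW(P) = {*}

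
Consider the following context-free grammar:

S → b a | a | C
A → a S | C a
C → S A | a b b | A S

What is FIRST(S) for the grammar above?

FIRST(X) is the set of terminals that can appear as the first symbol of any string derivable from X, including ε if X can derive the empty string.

We compute FIRST(S) using the standard algorithm.
FIRST(A) = {a, b}
FIRST(C) = {a, b}
FIRST(S) = {a, b}
Therefore, FIRST(S) = {a, b}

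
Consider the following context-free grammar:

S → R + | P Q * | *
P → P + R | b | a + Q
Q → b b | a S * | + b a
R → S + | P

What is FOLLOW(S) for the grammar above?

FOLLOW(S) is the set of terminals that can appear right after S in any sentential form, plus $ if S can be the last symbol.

We compute FOLLOW(S) using the standard algorithm.
FOLLOW(S) starts with {$}.
FIRST(P) = {a, b}
FIRST(Q) = {+, a, b}
FIRST(R) = {*, a, b}
FIRST(S) = {*, a, b}
FOLLOW(P) = {+, a, b}
FOLLOW(Q) = {*, +, a, b}
FOLLOW(R) = {+, a, b}
FOLLOW(S) = {$, *, +}
Therefore, FOLLOW(S) = {$, *, +}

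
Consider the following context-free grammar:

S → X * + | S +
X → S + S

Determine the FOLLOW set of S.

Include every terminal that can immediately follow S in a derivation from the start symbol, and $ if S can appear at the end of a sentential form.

We compute FOLLOW(S) using the standard algorithm.
FOLLOW(S) starts with {$}.
FIRST(S) = {}
FIRST(X) = {}
FOLLOW(S) = {$, *, +}
FOLLOW(X) = {*}
Therefore, FOLLOW(S) = {$, *, +}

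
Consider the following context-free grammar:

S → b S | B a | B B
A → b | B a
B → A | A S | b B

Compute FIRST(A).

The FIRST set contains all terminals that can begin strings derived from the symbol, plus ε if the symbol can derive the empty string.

We compute FIRST(A) using the standard algorithm.
FIRST(A) = {b}
FIRST(B) = {b}
FIRST(S) = {b}
Therefore, FIRST(A) = {b}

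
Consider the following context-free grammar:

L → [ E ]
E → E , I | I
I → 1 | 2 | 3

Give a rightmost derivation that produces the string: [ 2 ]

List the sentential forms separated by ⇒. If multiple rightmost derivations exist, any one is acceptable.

L ⇒ [ E ] ⇒ [ I ] ⇒ [ 2 ]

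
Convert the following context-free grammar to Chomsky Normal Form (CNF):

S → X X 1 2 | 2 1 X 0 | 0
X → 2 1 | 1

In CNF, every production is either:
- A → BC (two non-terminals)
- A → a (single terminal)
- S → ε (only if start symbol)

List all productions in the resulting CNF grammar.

T1 → 1; T2 → 2; T0 → 0; S → 0; X → 1; S → X X0; X0 → X X1; X1 → T1 T2; S → T2 X2; X2 → T1 X3; X3 → X T0; X → T2 T1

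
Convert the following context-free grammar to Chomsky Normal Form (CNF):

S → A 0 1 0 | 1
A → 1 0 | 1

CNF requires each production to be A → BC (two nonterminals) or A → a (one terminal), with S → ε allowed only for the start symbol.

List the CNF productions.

T0 → 0; T1 → 1; S → 1; A → 1; S → A X0; X0 → T0 X1; X1 → T1 T0; A → T1 T0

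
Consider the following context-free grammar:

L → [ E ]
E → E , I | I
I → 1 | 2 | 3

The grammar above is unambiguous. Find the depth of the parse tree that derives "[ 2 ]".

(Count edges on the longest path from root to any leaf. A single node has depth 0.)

3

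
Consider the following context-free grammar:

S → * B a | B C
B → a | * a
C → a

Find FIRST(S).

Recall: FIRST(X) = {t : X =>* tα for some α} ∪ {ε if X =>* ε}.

We compute FIRST(S) using the standard algorithm.
FIRST(B) = {*, a}
FIRST(C) = {a}
FIRST(S) = {*, a}
Therefore, FIRST(S) = {*, a}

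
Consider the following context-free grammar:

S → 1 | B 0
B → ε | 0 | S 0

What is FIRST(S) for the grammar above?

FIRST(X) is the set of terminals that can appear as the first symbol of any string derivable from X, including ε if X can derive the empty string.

We compute FIRST(S) using the standard algorithm.
FIRST(B) = {0, 1, ε}
FIRST(S) = {0, 1}
Therefore, FIRST(S) = {0, 1}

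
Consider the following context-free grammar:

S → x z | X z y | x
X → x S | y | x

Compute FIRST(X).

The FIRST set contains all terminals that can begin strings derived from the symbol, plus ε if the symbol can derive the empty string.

We compute FIRST(X) using the standard algorithm.
FIRST(S) = {x, y}
FIRST(X) = {x, y}
Therefore, FIRST(X) = {x, y}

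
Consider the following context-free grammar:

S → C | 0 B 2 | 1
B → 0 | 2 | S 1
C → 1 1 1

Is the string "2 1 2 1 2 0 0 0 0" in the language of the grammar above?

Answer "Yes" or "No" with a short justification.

No - no valid derivation exists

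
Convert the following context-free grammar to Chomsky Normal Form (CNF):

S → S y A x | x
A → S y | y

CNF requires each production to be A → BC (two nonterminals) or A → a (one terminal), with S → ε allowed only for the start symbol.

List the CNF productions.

TY → y; TX → x; S → x; A → y; S → S X0; X0 → TY X1; X1 → A TX; A → S TY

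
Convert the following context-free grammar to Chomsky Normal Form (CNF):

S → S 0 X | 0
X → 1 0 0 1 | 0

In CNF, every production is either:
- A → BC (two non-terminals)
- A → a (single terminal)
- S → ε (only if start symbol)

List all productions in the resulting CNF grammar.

T0 → 0; S → 0; T1 → 1; X → 0; S → S X0; X0 → T0 X; X → T1 X1; X1 → T0 X2; X2 → T0 T1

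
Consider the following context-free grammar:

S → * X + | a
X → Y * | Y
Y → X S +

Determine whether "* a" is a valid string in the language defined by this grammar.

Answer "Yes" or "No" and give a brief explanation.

No - no valid derivation exists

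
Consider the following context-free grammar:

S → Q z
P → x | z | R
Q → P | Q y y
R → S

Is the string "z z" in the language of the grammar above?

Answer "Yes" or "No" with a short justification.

Yes - a valid derivation exists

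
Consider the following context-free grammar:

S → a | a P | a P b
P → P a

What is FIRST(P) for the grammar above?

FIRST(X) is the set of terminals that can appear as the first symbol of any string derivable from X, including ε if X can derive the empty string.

We compute FIRST(P) using the standard algorithm.
FIRST(P) = {}
FIRST(S) = {a}
Therefore, FIRST(P) = {}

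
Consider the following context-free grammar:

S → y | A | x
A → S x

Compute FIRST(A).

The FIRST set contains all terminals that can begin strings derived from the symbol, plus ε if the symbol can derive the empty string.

We compute FIRST(A) using the standard algorithm.
FIRST(A) = {x, y}
FIRST(S) = {x, y}
Therefore, FIRST(A) = {x, y}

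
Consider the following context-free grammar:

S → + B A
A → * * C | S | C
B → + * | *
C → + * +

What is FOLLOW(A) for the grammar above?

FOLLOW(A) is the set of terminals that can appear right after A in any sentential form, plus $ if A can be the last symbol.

We compute FOLLOW(A) using the standard algorithm.
FOLLOW(S) starts with {$}.
FIRST(A) = {*, +}
FIRST(B) = {*, +}
FIRST(C) = {+}
FIRST(S) = {+}
FOLLOW(A) = {$}
FOLLOW(B) = {*, +}
FOLLOW(C) = {$}
FOLLOW(S) = {$}
Therefore, FOLLOW(A) = {$}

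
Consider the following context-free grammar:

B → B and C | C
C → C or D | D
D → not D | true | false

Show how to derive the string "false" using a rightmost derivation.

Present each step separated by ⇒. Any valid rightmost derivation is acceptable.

B ⇒ C ⇒ D ⇒ false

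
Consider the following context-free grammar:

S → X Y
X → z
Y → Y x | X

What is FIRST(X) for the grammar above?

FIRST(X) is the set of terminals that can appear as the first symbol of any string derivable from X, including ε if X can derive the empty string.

We compute FIRST(X) using the standard algorithm.
FIRST(S) = {z}
FIRST(X) = {z}
FIRST(Y) = {z}
Therefore, FIRST(X) = {z}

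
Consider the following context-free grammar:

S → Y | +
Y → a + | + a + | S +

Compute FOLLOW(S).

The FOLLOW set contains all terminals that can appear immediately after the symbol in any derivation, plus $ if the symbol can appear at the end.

We compute FOLLOW(S) using the standard algorithm.
FOLLOW(S) starts with {$}.
FIRST(S) = {+, a}
FIRST(Y) = {+, a}
FOLLOW(S) = {$, +}
FOLLOW(Y) = {$, +}
Therefore, FOLLOW(S) = {$, +}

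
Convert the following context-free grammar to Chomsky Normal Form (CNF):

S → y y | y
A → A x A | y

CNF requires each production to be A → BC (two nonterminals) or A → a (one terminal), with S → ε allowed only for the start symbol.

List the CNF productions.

TY → y; S → y; TX → x; A → y; S → TY TY; A → A X0; X0 → TX A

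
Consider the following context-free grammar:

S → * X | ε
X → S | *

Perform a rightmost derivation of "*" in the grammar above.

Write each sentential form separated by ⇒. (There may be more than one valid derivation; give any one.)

S ⇒ * X ⇒ * S ⇒ *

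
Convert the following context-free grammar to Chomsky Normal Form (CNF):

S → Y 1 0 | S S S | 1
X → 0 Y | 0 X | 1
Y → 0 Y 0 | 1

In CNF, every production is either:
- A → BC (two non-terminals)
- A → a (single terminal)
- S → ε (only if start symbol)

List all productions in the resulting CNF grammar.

T1 → 1; T0 → 0; S → 1; X → 1; Y → 1; S → Y X0; X0 → T1 T0; S → S X1; X1 → S S; X → T0 Y; X → T0 X; Y → T0 X2; X2 → Y T0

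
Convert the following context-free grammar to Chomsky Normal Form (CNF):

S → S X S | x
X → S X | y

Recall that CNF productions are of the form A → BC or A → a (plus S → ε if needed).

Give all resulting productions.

S → x; X → y; S → S X0; X0 → X S; X → S X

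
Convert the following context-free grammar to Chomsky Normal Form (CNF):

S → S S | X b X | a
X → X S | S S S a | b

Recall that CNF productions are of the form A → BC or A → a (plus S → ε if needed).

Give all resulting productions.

TB → b; S → a; TA → a; X → b; S → S S; S → X X0; X0 → TB X; X → X S; X → S X1; X1 → S X2; X2 → S TA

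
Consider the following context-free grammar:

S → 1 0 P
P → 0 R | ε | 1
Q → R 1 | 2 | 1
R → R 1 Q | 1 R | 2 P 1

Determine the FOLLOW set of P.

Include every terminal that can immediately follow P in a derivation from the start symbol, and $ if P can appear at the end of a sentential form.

We compute FOLLOW(P) using the standard algorithm.
FOLLOW(S) starts with {$}.
FIRST(P) = {0, 1, ε}
FIRST(Q) = {1, 2}
FIRST(R) = {1, 2}
FIRST(S) = {1}
FOLLOW(P) = {$, 1}
FOLLOW(Q) = {$, 1}
FOLLOW(R) = {$, 1}
FOLLOW(S) = {$}
Therefore, FOLLOW(P) = {$, 1}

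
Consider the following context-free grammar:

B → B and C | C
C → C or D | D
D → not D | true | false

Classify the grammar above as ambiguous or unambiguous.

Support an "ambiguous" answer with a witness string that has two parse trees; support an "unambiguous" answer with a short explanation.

Unambiguous - every string in the language has a unique parse tree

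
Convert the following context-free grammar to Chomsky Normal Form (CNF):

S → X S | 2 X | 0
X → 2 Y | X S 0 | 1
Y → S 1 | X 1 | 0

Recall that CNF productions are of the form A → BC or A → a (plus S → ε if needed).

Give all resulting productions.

T2 → 2; S → 0; T0 → 0; X → 1; T1 → 1; Y → 0; S → X S; S → T2 X; X → T2 Y; X → X X0; X0 → S T0; Y → S T1; Y → X T1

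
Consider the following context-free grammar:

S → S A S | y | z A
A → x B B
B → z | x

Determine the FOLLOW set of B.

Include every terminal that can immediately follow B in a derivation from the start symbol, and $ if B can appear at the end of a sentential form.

We compute FOLLOW(B) using the standard algorithm.
FOLLOW(S) starts with {$}.
FIRST(A) = {x}
FIRST(B) = {x, z}
FIRST(S) = {y, z}
FOLLOW(A) = {$, x, y, z}
FOLLOW(B) = {$, x, y, z}
FOLLOW(S) = {$, x}
Therefore, FOLLOW(B) = {$, x, y, z}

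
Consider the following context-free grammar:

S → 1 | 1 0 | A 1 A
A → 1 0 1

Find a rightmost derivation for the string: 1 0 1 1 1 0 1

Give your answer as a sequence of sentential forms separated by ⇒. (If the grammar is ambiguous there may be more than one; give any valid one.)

S ⇒ A 1 A ⇒ A 1 1 0 1 ⇒ 1 0 1 1 1 0 1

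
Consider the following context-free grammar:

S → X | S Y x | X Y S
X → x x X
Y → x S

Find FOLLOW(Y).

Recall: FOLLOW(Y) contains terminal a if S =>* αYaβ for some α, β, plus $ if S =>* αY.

We compute FOLLOW(Y) using the standard algorithm.
FOLLOW(S) starts with {$}.
FIRST(S) = {x}
FIRST(X) = {x}
FIRST(Y) = {x}
FOLLOW(S) = {$, x}
FOLLOW(X) = {$, x}
FOLLOW(Y) = {x}
Therefore, FOLLOW(Y) = {x}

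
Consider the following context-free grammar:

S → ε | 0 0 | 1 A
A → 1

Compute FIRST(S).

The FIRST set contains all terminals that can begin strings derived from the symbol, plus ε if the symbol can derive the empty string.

We compute FIRST(S) using the standard algorithm.
FIRST(A) = {1}
FIRST(S) = {0, 1, ε}
Therefore, FIRST(S) = {0, 1, ε}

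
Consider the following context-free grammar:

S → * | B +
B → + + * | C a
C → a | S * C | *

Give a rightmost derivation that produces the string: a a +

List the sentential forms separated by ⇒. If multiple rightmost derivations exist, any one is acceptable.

S ⇒ B + ⇒ C a + ⇒ a a +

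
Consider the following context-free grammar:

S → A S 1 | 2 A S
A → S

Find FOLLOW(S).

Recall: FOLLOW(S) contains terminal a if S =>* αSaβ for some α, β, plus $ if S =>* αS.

We compute FOLLOW(S) using the standard algorithm.
FOLLOW(S) starts with {$}.
FIRST(A) = {2}
FIRST(S) = {2}
FOLLOW(A) = {2}
FOLLOW(S) = {$, 1, 2}
Therefore, FOLLOW(S) = {$, 1, 2}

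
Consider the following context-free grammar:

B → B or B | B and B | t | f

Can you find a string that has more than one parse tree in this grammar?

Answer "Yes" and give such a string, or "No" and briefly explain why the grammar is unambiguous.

Yes - the string 't and f and f and t' has two distinct parse trees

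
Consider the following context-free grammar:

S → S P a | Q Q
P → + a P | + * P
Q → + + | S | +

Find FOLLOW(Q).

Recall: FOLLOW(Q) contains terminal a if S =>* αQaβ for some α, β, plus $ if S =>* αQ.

We compute FOLLOW(Q) using the standard algorithm.
FOLLOW(S) starts with {$}.
FIRST(P) = {+}
FIRST(Q) = {+}
FIRST(S) = {+}
FOLLOW(P) = {a}
FOLLOW(Q) = {$, +}
FOLLOW(S) = {$, +}
Therefore, FOLLOW(Q) = {$, +}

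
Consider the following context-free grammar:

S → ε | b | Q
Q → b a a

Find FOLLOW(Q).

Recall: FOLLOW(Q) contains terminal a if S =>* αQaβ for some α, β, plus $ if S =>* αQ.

We compute FOLLOW(Q) using the standard algorithm.
FOLLOW(S) starts with {$}.
FIRST(Q) = {b}
FIRST(S) = {b, ε}
FOLLOW(Q) = {$}
FOLLOW(S) = {$}
Therefore, FOLLOW(Q) = {$}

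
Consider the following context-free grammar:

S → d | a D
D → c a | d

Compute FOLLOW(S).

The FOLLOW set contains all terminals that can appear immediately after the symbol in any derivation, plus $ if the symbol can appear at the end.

We compute FOLLOW(S) using the standard algorithm.
FOLLOW(S) starts with {$}.
FIRST(D) = {c, d}
FIRST(S) = {a, d}
FOLLOW(D) = {$}
FOLLOW(S) = {$}
Therefore, FOLLOW(S) = {$}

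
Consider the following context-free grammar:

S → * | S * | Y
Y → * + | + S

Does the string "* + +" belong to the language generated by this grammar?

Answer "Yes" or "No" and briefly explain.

No - no valid derivation exists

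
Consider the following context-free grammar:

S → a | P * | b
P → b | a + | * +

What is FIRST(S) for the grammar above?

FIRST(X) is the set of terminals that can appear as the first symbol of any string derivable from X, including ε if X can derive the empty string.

We compute FIRST(S) using the standard algorithm.
FIRST(P) = {*, a, b}
FIRST(S) = {*, a, b}
Therefore, FIRST(S) = {*, a, b}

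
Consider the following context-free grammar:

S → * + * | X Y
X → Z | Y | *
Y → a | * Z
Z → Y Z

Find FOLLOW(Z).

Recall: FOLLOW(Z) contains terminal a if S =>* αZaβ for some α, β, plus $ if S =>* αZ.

We compute FOLLOW(Z) using the standard algorithm.
FOLLOW(S) starts with {$}.
FIRST(S) = {*, a}
FIRST(X) = {*, a}
FIRST(Y) = {*, a}
FIRST(Z) = {*, a}
FOLLOW(S) = {$}
FOLLOW(X) = {*, a}
FOLLOW(Y) = {$, *, a}
FOLLOW(Z) = {$, *, a}
Therefore, FOLLOW(Z) = {$, *, a}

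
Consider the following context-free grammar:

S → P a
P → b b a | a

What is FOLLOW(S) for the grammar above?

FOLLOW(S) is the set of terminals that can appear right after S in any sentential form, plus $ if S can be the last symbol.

We compute FOLLOW(S) using the standard algorithm.
FOLLOW(S) starts with {$}.
FIRST(P) = {a, b}
FIRST(S) = {a, b}
FOLLOW(P) = {a}
FOLLOW(S) = {$}
Therefore, FOLLOW(S) = {$}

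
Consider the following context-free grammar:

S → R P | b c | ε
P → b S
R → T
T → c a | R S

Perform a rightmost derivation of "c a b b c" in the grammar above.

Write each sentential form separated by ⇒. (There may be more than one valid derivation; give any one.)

S ⇒ R P ⇒ R b S ⇒ R b b c ⇒ T b b c ⇒ c a b b c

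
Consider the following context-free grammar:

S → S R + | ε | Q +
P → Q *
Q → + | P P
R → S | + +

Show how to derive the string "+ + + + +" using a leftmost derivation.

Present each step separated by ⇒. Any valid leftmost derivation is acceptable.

S ⇒ S R + ⇒ Q + R + ⇒ + + R + ⇒ + + + + +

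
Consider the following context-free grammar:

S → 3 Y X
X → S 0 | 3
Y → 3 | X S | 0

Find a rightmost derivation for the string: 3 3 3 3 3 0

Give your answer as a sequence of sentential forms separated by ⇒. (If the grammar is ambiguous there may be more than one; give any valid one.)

S ⇒ 3 Y X ⇒ 3 Y S 0 ⇒ 3 Y 3 Y X 0 ⇒ 3 Y 3 Y 3 0 ⇒ 3 Y 3 3 3 0 ⇒ 3 3 3 3 3 0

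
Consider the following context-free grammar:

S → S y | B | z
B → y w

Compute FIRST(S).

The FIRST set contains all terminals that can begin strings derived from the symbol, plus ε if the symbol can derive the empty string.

We compute FIRST(S) using the standard algorithm.
FIRST(B) = {y}
FIRST(S) = {y, z}
Therefore, FIRST(S) = {y, z}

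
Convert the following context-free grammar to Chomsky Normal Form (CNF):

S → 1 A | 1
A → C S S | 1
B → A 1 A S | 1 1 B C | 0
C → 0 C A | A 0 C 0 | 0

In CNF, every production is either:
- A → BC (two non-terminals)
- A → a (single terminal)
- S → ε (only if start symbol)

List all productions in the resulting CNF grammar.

T1 → 1; S → 1; A → 1; B → 0; T0 → 0; C → 0; S → T1 A; A → C X0; X0 → S S; B → A X1; X1 → T1 X2; X2 → A S; B → T1 X3; X3 → T1 X4; X4 → B C; C → T0 X5; X5 → C A; C → A X6; X6 → T0 X7; X7 → C T0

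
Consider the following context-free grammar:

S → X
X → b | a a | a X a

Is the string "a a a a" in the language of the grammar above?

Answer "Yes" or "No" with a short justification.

Yes - a valid derivation exists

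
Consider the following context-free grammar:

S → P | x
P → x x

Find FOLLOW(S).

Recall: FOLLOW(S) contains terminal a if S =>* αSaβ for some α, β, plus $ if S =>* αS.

We compute FOLLOW(S) using the standard algorithm.
FOLLOW(S) starts with {$}.
FIRST(P) = {x}
FIRST(S) = {x}
FOLLOW(P) = {$}
FOLLOW(S) = {$}
Therefore, FOLLOW(S) = {$}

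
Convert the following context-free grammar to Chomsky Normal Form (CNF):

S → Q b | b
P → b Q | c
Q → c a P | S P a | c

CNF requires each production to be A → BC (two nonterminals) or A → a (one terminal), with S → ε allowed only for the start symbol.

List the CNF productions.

TB → b; S → b; P → c; TC → c; TA → a; Q → c; S → Q TB; P → TB Q; Q → TC X0; X0 → TA P; Q → S X1; X1 → P TA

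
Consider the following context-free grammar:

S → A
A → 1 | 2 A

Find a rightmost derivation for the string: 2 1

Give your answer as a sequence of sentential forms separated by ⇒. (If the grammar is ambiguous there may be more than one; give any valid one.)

S ⇒ A ⇒ 2 A ⇒ 2 1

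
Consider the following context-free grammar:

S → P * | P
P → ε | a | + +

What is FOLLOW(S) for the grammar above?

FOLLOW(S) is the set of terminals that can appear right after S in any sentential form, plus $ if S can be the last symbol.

We compute FOLLOW(S) using the standard algorithm.
FOLLOW(S) starts with {$}.
FIRST(P) = {+, a, ε}
FIRST(S) = {*, +, a, ε}
FOLLOW(P) = {$, *}
FOLLOW(S) = {$}
Therefore, FOLLOW(S) = {$}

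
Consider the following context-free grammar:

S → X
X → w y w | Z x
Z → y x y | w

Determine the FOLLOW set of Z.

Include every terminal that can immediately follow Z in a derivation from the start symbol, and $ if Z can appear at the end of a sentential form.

We compute FOLLOW(Z) using the standard algorithm.
FOLLOW(S) starts with {$}.
FIRST(S) = {w, y}
FIRST(X) = {w, y}
FIRST(Z) = {w, y}
FOLLOW(S) = {$}
FOLLOW(X) = {$}
FOLLOW(Z) = {x}
Therefore, FOLLOW(Z) = {x}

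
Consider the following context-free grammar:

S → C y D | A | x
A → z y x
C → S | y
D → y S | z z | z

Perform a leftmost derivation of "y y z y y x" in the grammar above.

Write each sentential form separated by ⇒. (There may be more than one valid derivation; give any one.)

S ⇒ C y D ⇒ S y D ⇒ C y D y D ⇒ y y D y D ⇒ y y z y D ⇒ y y z y y S ⇒ y y z y y x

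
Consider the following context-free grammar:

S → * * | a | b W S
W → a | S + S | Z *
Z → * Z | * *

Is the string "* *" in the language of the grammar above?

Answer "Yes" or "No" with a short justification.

Yes - a valid derivation exists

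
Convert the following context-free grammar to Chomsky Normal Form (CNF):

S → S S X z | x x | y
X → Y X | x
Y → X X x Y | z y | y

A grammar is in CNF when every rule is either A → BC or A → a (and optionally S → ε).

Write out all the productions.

TZ → z; TX → x; S → y; X → x; TY → y; Y → y; S → S X0; X0 → S X1; X1 → X TZ; S → TX TX; X → Y X; Y → X X2; X2 → X X3; X3 → TX Y; Y → TZ TY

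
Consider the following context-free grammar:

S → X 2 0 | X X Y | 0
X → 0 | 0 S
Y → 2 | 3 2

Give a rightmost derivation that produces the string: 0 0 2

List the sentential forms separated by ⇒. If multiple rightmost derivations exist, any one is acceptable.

S ⇒ X X Y ⇒ X X 2 ⇒ X 0 2 ⇒ 0 0 2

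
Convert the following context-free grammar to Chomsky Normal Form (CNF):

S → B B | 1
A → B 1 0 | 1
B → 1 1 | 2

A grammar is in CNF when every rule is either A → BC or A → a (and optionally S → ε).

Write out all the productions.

S → 1; T1 → 1; T0 → 0; A → 1; B → 2; S → B B; A → B X0; X0 → T1 T0; B → T1 T1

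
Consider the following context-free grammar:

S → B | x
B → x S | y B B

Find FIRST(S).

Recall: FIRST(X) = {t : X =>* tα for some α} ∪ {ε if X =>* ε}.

We compute FIRST(S) using the standard algorithm.
FIRST(B) = {x, y}
FIRST(S) = {x, y}
Therefore, FIRST(S) = {x, y}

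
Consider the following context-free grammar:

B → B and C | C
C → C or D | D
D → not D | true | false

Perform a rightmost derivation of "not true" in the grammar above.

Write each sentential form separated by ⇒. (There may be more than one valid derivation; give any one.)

B ⇒ C ⇒ D ⇒ not D ⇒ not true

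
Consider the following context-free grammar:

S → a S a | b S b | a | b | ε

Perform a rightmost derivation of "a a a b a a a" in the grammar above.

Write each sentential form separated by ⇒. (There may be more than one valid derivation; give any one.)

S ⇒ a S a ⇒ a a S a a ⇒ a a a S a a a ⇒ a a a b a a a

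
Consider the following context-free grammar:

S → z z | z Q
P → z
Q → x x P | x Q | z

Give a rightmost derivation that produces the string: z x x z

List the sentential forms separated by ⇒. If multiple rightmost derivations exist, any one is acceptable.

S ⇒ z Q ⇒ z x x P ⇒ z x x z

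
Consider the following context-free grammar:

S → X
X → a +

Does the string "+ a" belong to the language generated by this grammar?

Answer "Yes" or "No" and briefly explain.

No - no valid derivation exists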